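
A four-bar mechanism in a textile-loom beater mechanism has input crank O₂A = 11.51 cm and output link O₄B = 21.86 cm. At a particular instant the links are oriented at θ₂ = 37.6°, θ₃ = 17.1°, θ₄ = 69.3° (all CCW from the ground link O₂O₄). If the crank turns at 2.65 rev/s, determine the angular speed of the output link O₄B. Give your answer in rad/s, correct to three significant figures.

3.89

ω₂ = 16.65 rad/s (from 2.65 rev/s).
Differentiating the loop-closure r₂e^{iθ₂}+r₃e^{iθ₃}=r₁+r₄e^{iθ₄} gives r₂ω₂e^{iθ₂}+r₃ω₃e^{iθ₃}=r₄ω₄e^{iθ₄}.
Eliminating the other unknown: ω₄ = r₂ω₂ sin(θ₂−θ₃) / [r₄ sin(θ₄−θ₃)].
Numerator sine = +0.35021; denominator sine = +0.79016.
Result = 0.1151·16.65·(+0.35021) / (0.2186·(+0.79016)) = +3.8857 rad/s; magnitude 3.8857 rad/s.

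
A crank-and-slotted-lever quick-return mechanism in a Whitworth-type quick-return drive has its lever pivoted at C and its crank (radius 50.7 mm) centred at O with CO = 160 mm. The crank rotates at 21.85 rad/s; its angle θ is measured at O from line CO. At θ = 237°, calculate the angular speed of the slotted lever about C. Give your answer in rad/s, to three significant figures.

ω = 21.85 rad/s
Crank pin A relative to C: A = (d + r cosθ, r sinθ); lever angle φ = atan2(r sinθ, d + r cosθ).
Differentiating tanφ: φ̇ = rω(d cosθ + r)/(d² + r² + 2dr cosθ).
d² + r² + 2dr cosθ = |CA|² = 0.0193343 m²;  d cosθ + r = -0.036442 m.
|ω_lever| = |0.0507·21.85·-0.036442| / 0.0193343 = 2.088 rad/s.

2.09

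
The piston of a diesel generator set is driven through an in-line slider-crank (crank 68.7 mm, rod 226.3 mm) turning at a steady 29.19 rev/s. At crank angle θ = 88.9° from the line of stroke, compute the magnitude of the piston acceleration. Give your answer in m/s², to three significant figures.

691

ω = 2π·29.2 = 183.4 rad/s
x(θ) = r cosθ + √(L² − r² sin²θ); with ω constant, a = ω²·d²x/dθ².
d²x/dθ² = −r cosθ − r²(cos2θ)/√u − r⁴ sin²2θ/(4u^{3/2}),  u = L² − r² sin²θ = 0.0464937 m².
Substituting r = 0.0687 m, L = 0.2263 m, θ = 88.9°: d²x/dθ² = +0.020553 m.
a = ω²·d²x/dθ² = (183.4)²·(+0.020553) = +691.35 m/s²;  |a| = 691.35 m/s².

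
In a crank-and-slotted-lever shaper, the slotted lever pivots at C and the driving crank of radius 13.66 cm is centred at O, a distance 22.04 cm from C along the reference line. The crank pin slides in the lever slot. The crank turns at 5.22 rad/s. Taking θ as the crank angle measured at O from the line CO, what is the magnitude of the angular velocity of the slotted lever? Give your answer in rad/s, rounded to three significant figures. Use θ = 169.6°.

7.14

ω = 5.22 rad/s
Crank pin A relative to C: A = (d + r cosθ, r sinθ); lever angle φ = atan2(r sinθ, d + r cosθ).
Differentiating tanφ: φ̇ = rω(d cosθ + r)/(d² + r² + 2dr cosθ).
d² + r² + 2dr cosθ = |CA|² = 0.00801166 m²;  d cosθ + r = -0.080179 m.
|ω_lever| = |0.1366·5.22·-0.080179| / 0.00801166 = 7.1361 rad/s.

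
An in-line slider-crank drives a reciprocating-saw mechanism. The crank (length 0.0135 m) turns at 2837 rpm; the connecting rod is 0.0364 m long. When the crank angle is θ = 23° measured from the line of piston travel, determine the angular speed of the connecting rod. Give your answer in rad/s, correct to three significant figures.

103

ω = 297.1 rad/s (converted from 2837 rpm).
The rod makes angle φ with the slider axis where L sinφ = r sinθ; differentiating, L cosφ·φ̇ = r ω cosθ.
L cosφ = √(L² − r² sin²θ) = 0.036016 m.
|ω_rod| = r ω |cosθ| / √(L² − r² sin²θ) = 0.0135·297.1·0.92050/0.036016 = 102.51 rad/s.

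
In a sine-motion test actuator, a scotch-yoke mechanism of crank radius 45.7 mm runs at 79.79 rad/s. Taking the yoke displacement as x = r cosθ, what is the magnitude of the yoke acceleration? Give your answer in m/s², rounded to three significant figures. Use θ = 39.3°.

ω = 79.79 rad/s
x = r cosθ ⇒ ẍ = −rω² cosθ (ω constant).
|a| = rω²|cosθ| = 0.0457·(79.79)²·|cos 39.3°| = 225.15 m/s².

225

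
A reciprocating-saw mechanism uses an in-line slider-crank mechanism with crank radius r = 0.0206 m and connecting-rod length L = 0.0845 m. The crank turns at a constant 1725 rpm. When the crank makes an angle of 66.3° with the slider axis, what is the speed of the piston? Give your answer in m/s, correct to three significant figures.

3.75

ω = 2π·1725/60 = 180.6 rad/s
For an in-line slider-crank, x = r cosθ + √(L² − r² sin²θ), so v = −rω sinθ·[1 + r cosθ/√(L² − r² sin²θ)].
With r = 0.0206 m, L = 0.0845 m, θ = 66.3°: √(L² − r² sin²θ) = 0.082368 m.
v = −0.0206·180.6·0.91566·[1 + 0.0206·0.40195/0.082368] = -3.7499 m/s.
|v| = 3.7499 m/s.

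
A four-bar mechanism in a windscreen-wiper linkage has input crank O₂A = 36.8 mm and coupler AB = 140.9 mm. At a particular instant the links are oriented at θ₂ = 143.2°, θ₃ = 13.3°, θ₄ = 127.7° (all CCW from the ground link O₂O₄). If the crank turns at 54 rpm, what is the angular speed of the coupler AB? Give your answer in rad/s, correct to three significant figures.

0.433

ω₂ = 5.655 rad/s (from 54 rpm).
Differentiating the loop-closure r₂e^{iθ₂}+r₃e^{iθ₃}=r₁+r₄e^{iθ₄} gives r₂ω₂e^{iθ₂}+r₃ω₃e^{iθ₃}=r₄ω₄e^{iθ₄}.
Eliminating the other unknown: ω₃ = r₂ω₂ sin(θ₄−θ₂) / [r₃ sin(θ₃−θ₄)].
Numerator sine = -0.26724; denominator sine = -0.91068.
Result = 0.0368·5.655·(-0.26724) / (0.1409·(-0.91068)) = +0.4334 rad/s; magnitude 0.4334 rad/s.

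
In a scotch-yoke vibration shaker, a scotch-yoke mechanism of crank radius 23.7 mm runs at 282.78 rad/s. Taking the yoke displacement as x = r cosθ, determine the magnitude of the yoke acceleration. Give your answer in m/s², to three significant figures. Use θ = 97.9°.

ω = 282.8 rad/s
x = r cosθ ⇒ ẍ = −rω² cosθ (ω constant).
|a| = rω²|cosθ| = 0.0237·(282.8)²·|cos 97.9°| = 260.48 m/s².

260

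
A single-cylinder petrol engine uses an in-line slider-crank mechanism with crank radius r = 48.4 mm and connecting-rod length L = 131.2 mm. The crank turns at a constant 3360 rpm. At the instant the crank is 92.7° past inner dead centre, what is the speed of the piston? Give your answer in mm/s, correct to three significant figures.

ω = 2π·3360/60 = 351.9 rad/s
For an in-line slider-crank, x = r cosθ + √(L² − r² sin²θ), so v = −rω sinθ·[1 + r cosθ/√(L² − r² sin²θ)].
With r = 0.0484 m, L = 0.1312 m, θ = 92.7°: √(L² − r² sin²θ) = 0.12197 m.
v = −0.0484·351.9·0.99889·[1 + 0.0484·-0.04711/0.12197] = -16.693 m/s.
|v| = 16.693 m/s = 16693 mm/s.

16700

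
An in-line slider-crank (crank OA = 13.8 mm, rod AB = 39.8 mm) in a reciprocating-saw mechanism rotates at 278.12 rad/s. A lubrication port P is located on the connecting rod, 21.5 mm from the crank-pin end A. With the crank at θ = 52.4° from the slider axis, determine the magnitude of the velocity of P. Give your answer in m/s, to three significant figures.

ω = 278.1 rad/s.  Crank-pin speed |V_A| = rω = 3.8381 m/s, perpendicular to OA.
Rod angle: sinφ = −(r/L) sinθ ⇒ φ = -15.945°; ω_rod = −rω cosθ/√(L²−r²sin²θ) = -61.193 rad/s.
V_P = V_A + ω_rod × AP, with AP = 0.0215 m along the rod.
Components: V_Px = −rω sinθ − a·ω_rod·sinφ = -3.4023 m/s;  V_Py = rω cosθ + a·ω_rod·cosφ = +1.0767 m/s.
|V_P| = √(V_Px² + V_Py²) = 3.5686 m/s.

3.57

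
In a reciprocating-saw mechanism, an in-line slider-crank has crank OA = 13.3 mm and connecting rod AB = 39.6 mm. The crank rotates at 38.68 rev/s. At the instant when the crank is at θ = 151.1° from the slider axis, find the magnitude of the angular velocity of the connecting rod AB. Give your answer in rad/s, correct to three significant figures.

72.4

ω = 243 rad/s (converted from 38.68 rev/s).
The rod makes angle φ with the slider axis where L sinφ = r sinθ; differentiating, L cosφ·φ̇ = r ω cosθ.
L cosφ = √(L² − r² sin²θ) = 0.039075 m.
|ω_rod| = r ω |cosθ| / √(L² − r² sin²θ) = 0.0133·243·0.87546/0.039075 = 72.42 rad/s.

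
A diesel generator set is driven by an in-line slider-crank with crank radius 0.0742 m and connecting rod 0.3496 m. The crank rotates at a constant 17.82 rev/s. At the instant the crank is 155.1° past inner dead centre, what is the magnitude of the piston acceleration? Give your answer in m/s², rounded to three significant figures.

714

ω = 2π·17.8 = 112 rad/s
x(θ) = r cosθ + √(L² − r² sin²θ); with ω constant, a = ω²·d²x/dθ².
d²x/dθ² = −r cosθ − r²(cos2θ)/√u − r⁴ sin²2θ/(4u^{3/2}),  u = L² − r² sin²θ = 0.121244 m².
Substituting r = 0.0742 m, L = 0.3496 m, θ = 155.1°: d²x/dθ² = +0.056992 m.
a = ω²·d²x/dθ² = (112)²·(+0.056992) = +714.48 m/s²;  |a| = 714.48 m/s².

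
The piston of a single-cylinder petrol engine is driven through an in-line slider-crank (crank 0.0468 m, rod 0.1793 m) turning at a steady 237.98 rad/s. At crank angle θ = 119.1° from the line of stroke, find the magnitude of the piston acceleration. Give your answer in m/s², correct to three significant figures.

1650

ω = 238 rad/s
x(θ) = r cosθ + √(L² − r² sin²θ); with ω constant, a = ω²·d²x/dθ².
d²x/dθ² = −r cosθ − r²(cos2θ)/√u − r⁴ sin²2θ/(4u^{3/2}),  u = L² − r² sin²θ = 0.0304763 m².
Substituting r = 0.0468 m, L = 0.1793 m, θ = 119.1°: d²x/dθ² = +0.029209 m.
a = ω²·d²x/dθ² = (238)²·(+0.029209) = +1654.2 m/s²;  |a| = 1654.2 m/s².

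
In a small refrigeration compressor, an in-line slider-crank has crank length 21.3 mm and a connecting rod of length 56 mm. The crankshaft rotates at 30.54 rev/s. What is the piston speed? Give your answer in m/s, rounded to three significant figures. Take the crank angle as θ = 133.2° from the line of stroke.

ω = 2π·30.5 = 191.9 rad/s
For an in-line slider-crank, x = r cosθ + √(L² − r² sin²θ), so v = −rω sinθ·[1 + r cosθ/√(L² − r² sin²θ)].
With r = 0.0213 m, L = 0.056 m, θ = 133.2°: √(L² − r² sin²θ) = 0.053804 m.
v = −0.0213·191.9·0.72897·[1 + 0.0213·-0.68455/0.053804] = -2.172 m/s.
|v| = 2.172 m/s.

2.17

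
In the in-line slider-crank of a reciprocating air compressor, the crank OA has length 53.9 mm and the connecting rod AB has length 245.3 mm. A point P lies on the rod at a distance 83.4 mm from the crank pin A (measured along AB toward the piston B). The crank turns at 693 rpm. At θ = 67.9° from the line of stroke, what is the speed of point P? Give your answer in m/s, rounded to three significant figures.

3.85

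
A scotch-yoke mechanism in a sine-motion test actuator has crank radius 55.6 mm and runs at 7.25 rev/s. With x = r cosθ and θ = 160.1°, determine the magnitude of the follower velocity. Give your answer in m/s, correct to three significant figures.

0.862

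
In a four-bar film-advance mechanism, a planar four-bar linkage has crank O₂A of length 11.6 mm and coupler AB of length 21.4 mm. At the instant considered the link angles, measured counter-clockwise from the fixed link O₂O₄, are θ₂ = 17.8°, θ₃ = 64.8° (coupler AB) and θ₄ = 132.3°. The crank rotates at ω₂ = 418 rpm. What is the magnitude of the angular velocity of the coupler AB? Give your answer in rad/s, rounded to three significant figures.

23.4

ω₂ = 43.77 rad/s (from 418 rpm).
Differentiating the loop-closure r₂e^{iθ₂}+r₃e^{iθ₃}=r₁+r₄e^{iθ₄} gives r₂ω₂e^{iθ₂}+r₃ω₃e^{iθ₃}=r₄ω₄e^{iθ₄}.
Eliminating the other unknown: ω₃ = r₂ω₂ sin(θ₄−θ₂) / [r₃ sin(θ₃−θ₄)].
Numerator sine = +0.90996; denominator sine = -0.92388.
Result = 0.0116·43.77·(+0.90996) / (0.0214·(-0.92388)) = -23.37 rad/s; magnitude 23.37 rad/s.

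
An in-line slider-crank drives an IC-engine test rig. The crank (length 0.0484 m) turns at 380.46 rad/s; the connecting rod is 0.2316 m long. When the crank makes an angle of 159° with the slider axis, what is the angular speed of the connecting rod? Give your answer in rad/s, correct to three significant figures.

74.4

ω = 380.5 rad/s
The rod makes angle φ with the slider axis where L sinφ = r sinθ; differentiating, L cosφ·φ̇ = r ω cosθ.
L cosφ = √(L² − r² sin²θ) = 0.23095 m.
|ω_rod| = r ω |cosθ| / √(L² − r² sin²θ) = 0.0484·380.5·0.93358/0.23095 = 74.437 rad/s.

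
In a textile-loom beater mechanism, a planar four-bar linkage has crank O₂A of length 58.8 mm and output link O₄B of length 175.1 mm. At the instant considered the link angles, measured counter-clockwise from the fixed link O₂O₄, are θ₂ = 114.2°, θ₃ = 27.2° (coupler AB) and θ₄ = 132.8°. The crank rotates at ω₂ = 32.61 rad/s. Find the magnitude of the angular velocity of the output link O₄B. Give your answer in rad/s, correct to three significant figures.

11.4

ω₂ = 32.61 rad/s
Differentiating the loop-closure r₂e^{iθ₂}+r₃e^{iθ₃}=r₁+r₄e^{iθ₄} gives r₂ω₂e^{iθ₂}+r₃ω₃e^{iθ₃}=r₄ω₄e^{iθ₄}.
Eliminating the other unknown: ω₄ = r₂ω₂ sin(θ₂−θ₃) / [r₄ sin(θ₄−θ₃)].
Numerator sine = +0.99863; denominator sine = +0.96316.
Result = 0.0588·32.61·(+0.99863) / (0.1751·(+0.96316)) = +11.354 rad/s; magnitude 11.354 rad/s.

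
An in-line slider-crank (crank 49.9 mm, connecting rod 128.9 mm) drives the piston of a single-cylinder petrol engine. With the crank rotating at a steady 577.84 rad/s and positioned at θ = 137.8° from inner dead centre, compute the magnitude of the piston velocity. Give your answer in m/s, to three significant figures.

13.6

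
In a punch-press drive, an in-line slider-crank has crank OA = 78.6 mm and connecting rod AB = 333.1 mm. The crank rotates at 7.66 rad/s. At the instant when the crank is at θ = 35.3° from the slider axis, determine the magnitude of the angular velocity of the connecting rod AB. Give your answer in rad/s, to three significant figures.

ω = 7.66 rad/s
The rod makes angle φ with the slider axis where L sinφ = r sinθ; differentiating, L cosφ·φ̇ = r ω cosθ.
L cosφ = √(L² − r² sin²θ) = 0.32999 m.
|ω_rod| = r ω |cosθ| / √(L² − r² sin²θ) = 0.0786·7.66·0.81614/0.32999 = 1.4891 rad/s.

1.49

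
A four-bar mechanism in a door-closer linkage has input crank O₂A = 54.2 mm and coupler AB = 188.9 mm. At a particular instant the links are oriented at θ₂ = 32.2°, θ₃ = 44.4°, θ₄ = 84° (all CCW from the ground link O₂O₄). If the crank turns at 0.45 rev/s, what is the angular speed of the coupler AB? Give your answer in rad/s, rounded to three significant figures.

1.00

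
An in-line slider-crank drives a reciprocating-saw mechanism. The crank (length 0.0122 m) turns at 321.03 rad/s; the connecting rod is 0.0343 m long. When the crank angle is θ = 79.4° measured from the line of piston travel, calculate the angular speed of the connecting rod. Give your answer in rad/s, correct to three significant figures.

ω = 321 rad/s
The rod makes angle φ with the slider axis where L sinφ = r sinθ; differentiating, L cosφ·φ̇ = r ω cosθ.
L cosφ = √(L² − r² sin²θ) = 0.032135 m.
|ω_rod| = r ω |cosθ| / √(L² − r² sin²θ) = 0.0122·321·0.18395/0.032135 = 22.419 rad/s.

22.4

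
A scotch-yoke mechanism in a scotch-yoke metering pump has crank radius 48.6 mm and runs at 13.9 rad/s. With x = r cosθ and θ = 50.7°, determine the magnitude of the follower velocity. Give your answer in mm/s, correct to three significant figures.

ω = 13.9 rad/s
x = r cosθ ⇒ ẋ = −rω sinθ.
|v| = rω|sinθ| = 0.0486·13.9·|sin 50.7°| = 0.52276 m/s = 522.76 mm/s.

523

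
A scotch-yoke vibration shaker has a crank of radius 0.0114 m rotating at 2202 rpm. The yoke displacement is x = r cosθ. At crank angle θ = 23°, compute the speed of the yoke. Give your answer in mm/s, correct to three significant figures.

ω = 230.6 rad/s (from 2202 rpm).
x = r cosθ ⇒ ẋ = −rω sinθ.
|v| = rω|sinθ| = 0.0114·230.6·|sin 23°| = 1.0271 m/s = 1027.1 mm/s.

1030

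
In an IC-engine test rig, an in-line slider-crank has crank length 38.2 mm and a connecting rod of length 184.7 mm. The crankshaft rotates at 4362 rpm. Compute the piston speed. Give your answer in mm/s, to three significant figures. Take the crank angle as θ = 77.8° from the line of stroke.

ω = 2π·4362/60 = 456.8 rad/s
For an in-line slider-crank, x = r cosθ + √(L² − r² sin²θ), so v = −rω sinθ·[1 + r cosθ/√(L² − r² sin²θ)].
With r = 0.0382 m, L = 0.1847 m, θ = 77.8°: √(L² − r² sin²θ) = 0.18089 m.
v = −0.0382·456.8·0.97742·[1 + 0.0382·0.21132/0.18089] = -17.816 m/s.
|v| = 17.816 m/s = 17816 mm/s.

17800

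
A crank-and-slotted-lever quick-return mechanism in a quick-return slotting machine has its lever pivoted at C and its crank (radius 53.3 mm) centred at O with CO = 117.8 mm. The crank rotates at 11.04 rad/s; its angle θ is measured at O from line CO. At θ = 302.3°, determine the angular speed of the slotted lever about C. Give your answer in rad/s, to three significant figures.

ω = 11.04 rad/s
Crank pin A relative to C: A = (d + r cosθ, r sinθ); lever angle φ = atan2(r sinθ, d + r cosθ).
Differentiating tanφ: φ̇ = rω(d cosθ + r)/(d² + r² + 2dr cosθ).
d² + r² + 2dr cosθ = |CA|² = 0.0234278 m²;  d cosθ + r = +0.11625 m.
|ω_lever| = |0.0533·11.04·+0.11625| / 0.0234278 = 2.9197 rad/s.

2.92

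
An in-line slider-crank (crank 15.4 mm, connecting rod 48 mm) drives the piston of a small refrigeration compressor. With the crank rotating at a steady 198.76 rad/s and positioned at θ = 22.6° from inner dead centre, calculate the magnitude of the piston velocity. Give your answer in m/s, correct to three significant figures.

ω = 198.8 rad/s
For an in-line slider-crank, x = r cosθ + √(L² − r² sin²θ), so v = −rω sinθ·[1 + r cosθ/√(L² − r² sin²θ)].
With r = 0.0154 m, L = 0.048 m, θ = 22.6°: √(L² − r² sin²θ) = 0.047634 m.
v = −0.0154·198.8·0.38430·[1 + 0.0154·0.92321/0.047634] = -1.5274 m/s.
|v| = 1.5274 m/s.

1.53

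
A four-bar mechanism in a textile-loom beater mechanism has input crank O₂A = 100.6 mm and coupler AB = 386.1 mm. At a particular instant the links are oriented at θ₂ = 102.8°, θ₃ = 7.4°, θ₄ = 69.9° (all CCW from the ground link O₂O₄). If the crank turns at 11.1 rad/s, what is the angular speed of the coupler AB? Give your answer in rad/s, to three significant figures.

1.77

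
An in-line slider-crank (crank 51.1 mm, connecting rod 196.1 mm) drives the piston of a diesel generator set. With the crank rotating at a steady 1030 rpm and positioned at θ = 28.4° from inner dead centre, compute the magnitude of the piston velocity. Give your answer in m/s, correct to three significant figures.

ω = 2π·1030/60 = 107.9 rad/s
For an in-line slider-crank, x = r cosθ + √(L² − r² sin²θ), so v = −rω sinθ·[1 + r cosθ/√(L² − r² sin²θ)].
With r = 0.0511 m, L = 0.1961 m, θ = 28.4°: √(L² − r² sin²θ) = 0.19459 m.
v = −0.0511·107.9·0.47562·[1 + 0.0511·0.87965/0.19459] = -3.2271 m/s.
|v| = 3.2271 m/s.

3.23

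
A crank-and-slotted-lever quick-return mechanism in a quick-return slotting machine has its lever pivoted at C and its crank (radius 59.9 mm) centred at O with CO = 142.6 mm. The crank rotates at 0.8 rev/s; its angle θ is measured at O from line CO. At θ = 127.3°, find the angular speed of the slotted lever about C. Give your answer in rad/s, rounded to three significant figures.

ω = 5.027 rad/s (from 0.8 rev/s).
Crank pin A relative to C: A = (d + r cosθ, r sinθ); lever angle φ = atan2(r sinθ, d + r cosθ).
Differentiating tanφ: φ̇ = rω(d cosθ + r)/(d² + r² + 2dr cosθ).
d² + r² + 2dr cosθ = |CA|² = 0.0135704 m²;  d cosθ + r = -0.026514 m.
|ω_lever| = |0.0599·5.027·-0.026514| / 0.0135704 = 0.58827 rad/s.

0.588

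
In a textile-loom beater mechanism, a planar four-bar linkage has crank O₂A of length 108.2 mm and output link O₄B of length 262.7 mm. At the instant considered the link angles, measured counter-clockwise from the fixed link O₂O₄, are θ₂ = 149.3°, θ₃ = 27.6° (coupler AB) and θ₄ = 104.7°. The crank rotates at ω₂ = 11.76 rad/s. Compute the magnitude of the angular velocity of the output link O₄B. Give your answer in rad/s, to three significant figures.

4.23

ω₂ = 11.76 rad/s
Differentiating the loop-closure r₂e^{iθ₂}+r₃e^{iθ₃}=r₁+r₄e^{iθ₄} gives r₂ω₂e^{iθ₂}+r₃ω₃e^{iθ₃}=r₄ω₄e^{iθ₄}.
Eliminating the other unknown: ω₄ = r₂ω₂ sin(θ₂−θ₃) / [r₄ sin(θ₄−θ₃)].
Numerator sine = +0.85081; denominator sine = +0.97476.
Result = 0.1082·11.76·(+0.85081) / (0.2627·(+0.97476)) = +4.2278 rad/s; magnitude 4.2278 rad/s.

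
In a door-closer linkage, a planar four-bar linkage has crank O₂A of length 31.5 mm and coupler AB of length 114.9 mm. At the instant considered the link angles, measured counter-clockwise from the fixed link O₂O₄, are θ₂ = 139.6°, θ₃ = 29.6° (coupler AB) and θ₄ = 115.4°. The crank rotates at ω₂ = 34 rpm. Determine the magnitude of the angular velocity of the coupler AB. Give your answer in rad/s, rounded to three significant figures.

0.401

ω₂ = 3.56 rad/s (from 34 rpm).
Differentiating the loop-closure r₂e^{iθ₂}+r₃e^{iθ₃}=r₁+r₄e^{iθ₄} gives r₂ω₂e^{iθ₂}+r₃ω₃e^{iθ₃}=r₄ω₄e^{iθ₄}.
Eliminating the other unknown: ω₃ = r₂ω₂ sin(θ₄−θ₂) / [r₃ sin(θ₃−θ₄)].
Numerator sine = -0.40992; denominator sine = -0.99731.
Result = 0.0315·3.56·(-0.40992) / (0.1149·(-0.99731)) = +0.40121 rad/s; magnitude 0.40121 rad/s.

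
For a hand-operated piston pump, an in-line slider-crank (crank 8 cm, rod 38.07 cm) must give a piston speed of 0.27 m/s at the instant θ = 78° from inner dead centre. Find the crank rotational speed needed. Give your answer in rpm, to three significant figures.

31.5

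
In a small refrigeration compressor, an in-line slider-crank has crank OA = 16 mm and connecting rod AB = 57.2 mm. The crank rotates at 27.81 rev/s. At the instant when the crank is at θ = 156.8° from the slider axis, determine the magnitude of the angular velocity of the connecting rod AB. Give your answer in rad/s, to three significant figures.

ω = 174.7 rad/s (converted from 27.81 rev/s).
The rod makes angle φ with the slider axis where L sinφ = r sinθ; differentiating, L cosφ·φ̇ = r ω cosθ.
L cosφ = √(L² − r² sin²θ) = 0.056852 m.
|ω_rod| = r ω |cosθ| / √(L² − r² sin²θ) = 0.016·174.7·0.91914/0.056852 = 45.2 rad/s.

45.2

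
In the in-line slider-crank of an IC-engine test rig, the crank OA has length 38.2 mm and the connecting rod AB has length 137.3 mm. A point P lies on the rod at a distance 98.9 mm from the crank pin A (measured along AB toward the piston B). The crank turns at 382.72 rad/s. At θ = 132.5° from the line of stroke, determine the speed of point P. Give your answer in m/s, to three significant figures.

9.69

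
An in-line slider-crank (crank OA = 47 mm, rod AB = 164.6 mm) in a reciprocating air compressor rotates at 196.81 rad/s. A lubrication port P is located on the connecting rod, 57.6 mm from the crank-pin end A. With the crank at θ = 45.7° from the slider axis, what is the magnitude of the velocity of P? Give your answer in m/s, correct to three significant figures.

8.24

ω = 196.8 rad/s.  Crank-pin speed |V_A| = rω = 9.2501 m/s, perpendicular to OA.
Rod angle: sinφ = −(r/L) sinθ ⇒ φ = -11.792°; ω_rod = −rω cosθ/√(L²−r²sin²θ) = -40.095 rad/s.
V_P = V_A + ω_rod × AP, with AP = 0.0576 m along the rod.
Components: V_Px = −rω sinθ − a·ω_rod·sinφ = -7.0922 m/s;  V_Py = rω cosθ + a·ω_rod·cosφ = +4.1996 m/s.
|V_P| = √(V_Px² + V_Py²) = 8.2423 m/s.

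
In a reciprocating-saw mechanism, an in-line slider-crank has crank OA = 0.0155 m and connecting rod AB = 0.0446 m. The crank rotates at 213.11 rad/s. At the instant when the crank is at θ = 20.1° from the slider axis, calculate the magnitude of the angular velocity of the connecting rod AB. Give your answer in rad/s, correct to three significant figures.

70.1

ω = 213.1 rad/s
The rod makes angle φ with the slider axis where L sinφ = r sinθ; differentiating, L cosφ·φ̇ = r ω cosθ.
L cosφ = √(L² − r² sin²θ) = 0.044281 m.
|ω_rod| = r ω |cosθ| / √(L² − r² sin²θ) = 0.0155·213.1·0.93909/0.044281 = 70.053 rad/s.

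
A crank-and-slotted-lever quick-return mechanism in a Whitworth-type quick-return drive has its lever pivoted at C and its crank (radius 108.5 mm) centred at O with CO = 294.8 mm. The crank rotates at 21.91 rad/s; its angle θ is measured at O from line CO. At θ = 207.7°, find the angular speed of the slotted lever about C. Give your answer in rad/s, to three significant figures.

8.62

ω = 21.91 rad/s
Crank pin A relative to C: A = (d + r cosθ, r sinθ); lever angle φ = atan2(r sinθ, d + r cosθ).
Differentiating tanφ: φ̇ = rω(d cosθ + r)/(d² + r² + 2dr cosθ).
d² + r² + 2dr cosθ = |CA|² = 0.0420392 m²;  d cosθ + r = -0.15251 m.
|ω_lever| = |0.1085·21.91·-0.15251| / 0.0420392 = 8.6244 rad/s.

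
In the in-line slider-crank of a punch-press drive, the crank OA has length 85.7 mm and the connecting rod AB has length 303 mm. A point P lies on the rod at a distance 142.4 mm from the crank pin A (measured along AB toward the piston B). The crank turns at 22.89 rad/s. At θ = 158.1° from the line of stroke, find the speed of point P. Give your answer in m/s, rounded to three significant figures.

1.16

ω = 22.89 rad/s.  Crank-pin speed |V_A| = rω = 1.9617 m/s, perpendicular to OA.
Rod angle: sinφ = −(r/L) sinθ ⇒ φ = -6.056°; ω_rod = −rω cosθ/√(L²−r²sin²θ) = +6.0407 rad/s.
V_P = V_A + ω_rod × AP, with AP = 0.1424 m along the rod.
Components: V_Px = −rω sinθ − a·ω_rod·sinφ = -0.64093 m/s;  V_Py = rω cosθ + a·ω_rod·cosφ = -0.96472 m/s.
|V_P| = √(V_Px² + V_Py²) = 1.1582 m/s.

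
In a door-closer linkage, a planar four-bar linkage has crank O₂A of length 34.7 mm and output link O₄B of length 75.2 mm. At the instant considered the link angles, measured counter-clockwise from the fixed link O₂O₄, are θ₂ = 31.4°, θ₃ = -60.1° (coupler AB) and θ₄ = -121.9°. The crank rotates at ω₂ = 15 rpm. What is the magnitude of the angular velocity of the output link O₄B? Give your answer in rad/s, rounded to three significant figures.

0.822

ω₂ = 1.571 rad/s (from 15 rpm).
Differentiating the loop-closure r₂e^{iθ₂}+r₃e^{iθ₃}=r₁+r₄e^{iθ₄} gives r₂ω₂e^{iθ₂}+r₃ω₃e^{iθ₃}=r₄ω₄e^{iθ₄}.
Eliminating the other unknown: ω₄ = r₂ω₂ sin(θ₂−θ₃) / [r₄ sin(θ₄−θ₃)].
Numerator sine = +0.99966; denominator sine = -0.88130.
Result = 0.0347·1.571·(+0.99966) / (0.0752·(-0.88130)) = -0.82216 rad/s; magnitude 0.82216 rad/s.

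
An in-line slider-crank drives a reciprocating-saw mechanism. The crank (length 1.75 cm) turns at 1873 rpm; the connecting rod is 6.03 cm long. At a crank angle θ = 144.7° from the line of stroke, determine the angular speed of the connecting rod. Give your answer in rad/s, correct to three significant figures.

47.1

ω = 196.1 rad/s (converted from 1873 rpm).
The rod makes angle φ with the slider axis where L sinφ = r sinθ; differentiating, L cosφ·φ̇ = r ω cosθ.
L cosφ = √(L² − r² sin²θ) = 0.059446 m.
|ω_rod| = r ω |cosθ| / √(L² − r² sin²θ) = 0.0175·196.1·0.81614/0.059446 = 47.124 rad/s.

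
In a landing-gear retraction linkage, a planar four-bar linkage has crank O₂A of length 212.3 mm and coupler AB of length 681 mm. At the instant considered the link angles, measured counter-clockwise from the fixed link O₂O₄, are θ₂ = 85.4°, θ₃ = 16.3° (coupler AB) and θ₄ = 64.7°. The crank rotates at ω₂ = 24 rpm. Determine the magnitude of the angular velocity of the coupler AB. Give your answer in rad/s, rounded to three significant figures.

0.370

ω₂ = 2.513 rad/s (from 24 rpm).
Differentiating the loop-closure r₂e^{iθ₂}+r₃e^{iθ₃}=r₁+r₄e^{iθ₄} gives r₂ω₂e^{iθ₂}+r₃ω₃e^{iθ₃}=r₄ω₄e^{iθ₄}.
Eliminating the other unknown: ω₃ = r₂ω₂ sin(θ₄−θ₂) / [r₃ sin(θ₃−θ₄)].
Numerator sine = -0.35347; denominator sine = -0.74780.
Result = 0.2123·2.513·(-0.35347) / (0.681·(-0.74780)) = +0.37035 rad/s; magnitude 0.37035 rad/s.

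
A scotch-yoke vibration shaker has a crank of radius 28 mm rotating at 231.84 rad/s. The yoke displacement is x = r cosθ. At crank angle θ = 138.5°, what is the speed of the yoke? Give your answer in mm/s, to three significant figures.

ω = 231.8 rad/s
x = r cosθ ⇒ ẋ = −rω sinθ.
|v| = rω|sinθ| = 0.028·231.8·|sin 138.5°| = 4.3014 m/s = 4301.4 mm/s.

4300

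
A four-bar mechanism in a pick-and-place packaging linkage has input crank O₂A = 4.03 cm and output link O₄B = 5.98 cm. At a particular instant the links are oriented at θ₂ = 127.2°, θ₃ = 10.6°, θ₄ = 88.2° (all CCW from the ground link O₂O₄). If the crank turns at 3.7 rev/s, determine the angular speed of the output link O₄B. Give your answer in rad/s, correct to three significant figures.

ω₂ = 23.25 rad/s (from 3.7 rev/s).
Differentiating the loop-closure r₂e^{iθ₂}+r₃e^{iθ₃}=r₁+r₄e^{iθ₄} gives r₂ω₂e^{iθ₂}+r₃ω₃e^{iθ₃}=r₄ω₄e^{iθ₄}.
Eliminating the other unknown: ω₄ = r₂ω₂ sin(θ₂−θ₃) / [r₄ sin(θ₄−θ₃)].
Numerator sine = +0.89415; denominator sine = +0.97667.
Result = 0.0403·23.25·(+0.89415) / (0.0598·(+0.97667)) = +14.343 rad/s; magnitude 14.343 rad/s.

14.3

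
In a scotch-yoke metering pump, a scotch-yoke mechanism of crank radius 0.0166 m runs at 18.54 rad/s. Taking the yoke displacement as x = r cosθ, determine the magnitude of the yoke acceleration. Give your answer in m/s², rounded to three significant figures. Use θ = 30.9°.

4.90

ω = 18.54 rad/s
x = r cosθ ⇒ ẍ = −rω² cosθ (ω constant).
|a| = rω²|cosθ| = 0.0166·(18.54)²·|cos 30.9°| = 4.8961 m/s².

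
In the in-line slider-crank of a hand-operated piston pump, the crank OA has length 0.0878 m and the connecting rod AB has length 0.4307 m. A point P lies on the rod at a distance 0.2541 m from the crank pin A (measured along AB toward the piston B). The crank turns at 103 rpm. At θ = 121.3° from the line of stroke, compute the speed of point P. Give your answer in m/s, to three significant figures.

0.784

ω = 10.79 rad/s.  Crank-pin speed |V_A| = rω = 0.94702 m/s, perpendicular to OA.
Rod angle: sinφ = −(r/L) sinθ ⇒ φ = -10.031°; ω_rod = −rω cosθ/√(L²−r²sin²θ) = +1.1601 rad/s.
V_P = V_A + ω_rod × AP, with AP = 0.2541 m along the rod.
Components: V_Px = −rω sinθ − a·ω_rod·sinφ = -0.75785 m/s;  V_Py = rω cosθ + a·ω_rod·cosφ = -0.20173 m/s.
|V_P| = √(V_Px² + V_Py²) = 0.78424 m/s.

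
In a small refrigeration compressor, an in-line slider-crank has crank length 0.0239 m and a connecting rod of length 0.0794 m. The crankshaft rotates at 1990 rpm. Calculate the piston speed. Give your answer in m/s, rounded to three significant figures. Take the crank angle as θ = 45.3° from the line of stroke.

ω = 2π·1990/60 = 208.4 rad/s
For an in-line slider-crank, x = r cosθ + √(L² − r² sin²θ), so v = −rω sinθ·[1 + r cosθ/√(L² − r² sin²θ)].
With r = 0.0239 m, L = 0.0794 m, θ = 45.3°: √(L² − r² sin²θ) = 0.077561 m.
v = −0.0239·208.4·0.71080·[1 + 0.0239·0.70339/0.077561] = -4.3075 m/s.
|v| = 4.3075 m/s.

4.31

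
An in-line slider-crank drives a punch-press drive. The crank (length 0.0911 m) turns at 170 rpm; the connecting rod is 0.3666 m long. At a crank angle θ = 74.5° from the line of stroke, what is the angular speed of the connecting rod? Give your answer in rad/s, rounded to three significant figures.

1.22

ω = 17.8 rad/s (converted from 170 rpm).
The rod makes angle φ with the slider axis where L sinφ = r sinθ; differentiating, L cosφ·φ̇ = r ω cosθ.
L cosφ = √(L² − r² sin²θ) = 0.35593 m.
|ω_rod| = r ω |cosθ| / √(L² − r² sin²θ) = 0.0911·17.8·0.26724/0.35593 = 1.2177 rad/s.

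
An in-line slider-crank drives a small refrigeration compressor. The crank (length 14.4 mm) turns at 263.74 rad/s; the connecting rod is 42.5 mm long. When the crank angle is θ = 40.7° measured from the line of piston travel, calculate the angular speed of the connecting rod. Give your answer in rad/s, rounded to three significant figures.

69.5

ω = 263.7 rad/s
The rod makes angle φ with the slider axis where L sinφ = r sinθ; differentiating, L cosφ·φ̇ = r ω cosθ.
L cosφ = √(L² − r² sin²θ) = 0.04145 m.
|ω_rod| = r ω |cosθ| / √(L² − r² sin²θ) = 0.0144·263.7·0.75813/0.04145 = 69.465 rad/s.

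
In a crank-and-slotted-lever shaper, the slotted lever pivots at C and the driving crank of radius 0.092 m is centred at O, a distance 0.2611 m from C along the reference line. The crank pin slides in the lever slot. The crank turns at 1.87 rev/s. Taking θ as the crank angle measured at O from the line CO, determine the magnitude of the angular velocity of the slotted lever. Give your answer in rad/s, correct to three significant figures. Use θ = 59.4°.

ω = 11.75 rad/s (from 1.87 rev/s).
Crank pin A relative to C: A = (d + r cosθ, r sinθ); lever angle φ = atan2(r sinθ, d + r cosθ).
Differentiating tanφ: φ̇ = rω(d cosθ + r)/(d² + r² + 2dr cosθ).
d² + r² + 2dr cosθ = |CA|² = 0.101093 m²;  d cosθ + r = +0.22491 m.
|ω_lever| = |0.092·11.75·+0.22491| / 0.101093 = 2.4049 rad/s.

2.40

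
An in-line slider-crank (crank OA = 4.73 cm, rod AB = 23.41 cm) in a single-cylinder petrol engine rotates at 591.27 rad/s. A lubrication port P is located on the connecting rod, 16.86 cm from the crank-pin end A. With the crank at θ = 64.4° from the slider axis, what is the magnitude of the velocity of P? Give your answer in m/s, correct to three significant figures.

ω = 591.3 rad/s.  Crank-pin speed |V_A| = rω = 27.967 m/s, perpendicular to OA.
Rod angle: sinφ = −(r/L) sinθ ⇒ φ = -10.499°; ω_rod = −rω cosθ/√(L²−r²sin²θ) = -52.499 rad/s.
V_P = V_A + ω_rod × AP, with AP = 0.1686 m along the rod.
Components: V_Px = −rω sinθ − a·ω_rod·sinφ = -26.834 m/s;  V_Py = rω cosθ + a·ω_rod·cosφ = +3.3811 m/s.
|V_P| = √(V_Px² + V_Py²) = 27.047 m/s.

27.0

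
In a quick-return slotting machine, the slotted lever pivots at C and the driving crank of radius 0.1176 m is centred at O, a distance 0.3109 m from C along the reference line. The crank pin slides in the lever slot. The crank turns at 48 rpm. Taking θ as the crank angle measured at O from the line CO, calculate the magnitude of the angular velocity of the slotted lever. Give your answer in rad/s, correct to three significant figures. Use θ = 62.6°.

ω = 5.027 rad/s (from 48 rpm).
Crank pin A relative to C: A = (d + r cosθ, r sinθ); lever angle φ = atan2(r sinθ, d + r cosθ).
Differentiating tanφ: φ̇ = rω(d cosθ + r)/(d² + r² + 2dr cosθ).
d² + r² + 2dr cosθ = |CA|² = 0.14414 m²;  d cosθ + r = +0.26068 m.
|ω_lever| = |0.1176·5.027·+0.26068| / 0.14414 = 1.069 rad/s.

1.07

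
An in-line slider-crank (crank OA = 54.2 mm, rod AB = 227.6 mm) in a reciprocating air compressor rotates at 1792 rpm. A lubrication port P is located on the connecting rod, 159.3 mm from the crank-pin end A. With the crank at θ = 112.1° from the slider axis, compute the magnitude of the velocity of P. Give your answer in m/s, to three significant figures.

8.89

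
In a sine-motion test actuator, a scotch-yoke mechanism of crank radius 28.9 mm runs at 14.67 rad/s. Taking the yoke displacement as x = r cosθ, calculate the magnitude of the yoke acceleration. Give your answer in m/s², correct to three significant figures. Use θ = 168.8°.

6.10

ω = 14.67 rad/s
x = r cosθ ⇒ ẍ = −rω² cosθ (ω constant).
|a| = rω²|cosθ| = 0.0289·(14.67)²·|cos 168.8°| = 6.1011 m/s².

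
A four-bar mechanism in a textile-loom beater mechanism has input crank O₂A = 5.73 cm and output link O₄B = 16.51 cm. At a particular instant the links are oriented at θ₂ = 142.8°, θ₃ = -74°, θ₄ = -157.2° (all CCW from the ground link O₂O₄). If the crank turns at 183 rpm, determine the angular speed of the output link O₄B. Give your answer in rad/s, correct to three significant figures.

4.01

ω₂ = 19.16 rad/s (from 183 rpm).
Differentiating the loop-closure r₂e^{iθ₂}+r₃e^{iθ₃}=r₁+r₄e^{iθ₄} gives r₂ω₂e^{iθ₂}+r₃ω₃e^{iθ₃}=r₄ω₄e^{iθ₄}.
Eliminating the other unknown: ω₄ = r₂ω₂ sin(θ₂−θ₃) / [r₄ sin(θ₄−θ₃)].
Numerator sine = -0.59902; denominator sine = -0.99297.
Result = 0.0573·19.16·(-0.59902) / (0.1651·(-0.99297)) = +4.0123 rad/s; magnitude 4.0123 rad/s.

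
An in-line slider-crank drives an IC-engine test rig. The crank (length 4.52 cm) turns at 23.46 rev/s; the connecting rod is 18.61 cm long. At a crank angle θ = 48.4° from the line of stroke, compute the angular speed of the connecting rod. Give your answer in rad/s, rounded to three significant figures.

ω = 147.4 rad/s (converted from 23.46 rev/s).
The rod makes angle φ with the slider axis where L sinφ = r sinθ; differentiating, L cosφ·φ̇ = r ω cosθ.
L cosφ = √(L² − r² sin²θ) = 0.183 m.
|ω_rod| = r ω |cosθ| / √(L² − r² sin²θ) = 0.0452·147.4·0.66393/0.183 = 24.172 rad/s.

24.2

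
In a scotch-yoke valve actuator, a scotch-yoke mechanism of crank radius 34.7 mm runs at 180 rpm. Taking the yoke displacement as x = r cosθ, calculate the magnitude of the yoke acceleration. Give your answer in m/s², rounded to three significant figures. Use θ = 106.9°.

ω = 18.85 rad/s (from 180 rpm).
x = r cosθ ⇒ ẍ = −rω² cosθ (ω constant).
|a| = rω²|cosθ| = 0.0347·(18.85)²·|cos 106.9°| = 3.5841 m/s².

3.58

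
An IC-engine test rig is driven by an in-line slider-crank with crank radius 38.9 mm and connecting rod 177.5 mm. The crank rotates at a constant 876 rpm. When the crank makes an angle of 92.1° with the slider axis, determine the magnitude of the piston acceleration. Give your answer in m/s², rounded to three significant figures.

85.3

ω = 2π·876/60 = 91.73 rad/s
x(θ) = r cosθ + √(L² − r² sin²θ); with ω constant, a = ω²·d²x/dθ².
d²x/dθ² = −r cosθ − r²(cos2θ)/√u − r⁴ sin²2θ/(4u^{3/2}),  u = L² − r² sin²θ = 0.0299951 m².
Substituting r = 0.0389 m, L = 0.1775 m, θ = 92.1°: d²x/dθ² = +0.010139 m.
a = ω²·d²x/dθ² = (91.73)²·(+0.010139) = +85.319 m/s²;  |a| = 85.319 m/s².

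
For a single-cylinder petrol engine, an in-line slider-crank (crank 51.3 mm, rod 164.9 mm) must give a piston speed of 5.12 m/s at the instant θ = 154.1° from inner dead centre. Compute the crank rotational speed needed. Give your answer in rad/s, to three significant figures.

318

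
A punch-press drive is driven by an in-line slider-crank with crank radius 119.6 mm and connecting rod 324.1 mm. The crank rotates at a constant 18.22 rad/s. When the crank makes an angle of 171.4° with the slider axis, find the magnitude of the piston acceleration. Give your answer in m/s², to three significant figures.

25.2

ω = 18.22 rad/s
x(θ) = r cosθ + √(L² − r² sin²θ); with ω constant, a = ω²·d²x/dθ².
d²x/dθ² = −r cosθ − r²(cos2θ)/√u − r⁴ sin²2θ/(4u^{3/2}),  u = L² − r² sin²θ = 0.104721 m².
Substituting r = 0.1196 m, L = 0.3241 m, θ = 171.4°: d²x/dθ² = +0.075898 m.
a = ω²·d²x/dθ² = (18.22)²·(+0.075898) = +25.196 m/s²;  |a| = 25.196 m/s².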